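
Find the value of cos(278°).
cos(278°) = 0.1392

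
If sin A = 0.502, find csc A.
csc A = 1/sin A = 1.992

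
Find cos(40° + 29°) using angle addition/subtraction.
cos(40° + 29°) = cos 40° cos 29° - sin 40° sin 29° = 0.3584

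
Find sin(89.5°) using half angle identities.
sin(89.5°) = √((1 - cos 179°)/2) = 1.0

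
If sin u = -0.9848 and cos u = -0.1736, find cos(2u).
cos(2u) = cos²u - sin²u = -0.9397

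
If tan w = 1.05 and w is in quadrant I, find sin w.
sin w = 0.7241 (using tan²w + 1 = sec²w)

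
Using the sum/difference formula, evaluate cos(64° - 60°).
cos(64° - 60°) = cos 64° cos 60° + sin 64° sin 60° = 0.9976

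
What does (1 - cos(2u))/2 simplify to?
(1 - cos(2u))/2 = sin²u (using Power reduction)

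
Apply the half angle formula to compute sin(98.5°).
sin(98.5°) = √((1 - cos 197°)/2) = 0.989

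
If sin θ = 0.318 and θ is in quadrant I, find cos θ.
cos θ = 0.9481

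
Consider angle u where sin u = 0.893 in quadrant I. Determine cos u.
cos u = √(1 - sin²u) = 0.4501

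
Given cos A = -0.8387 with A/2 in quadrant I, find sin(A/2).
sin(A/2) = ±√((1 - cos A)/2); positive since A/2 ∈ QI, so sin(A/2) = 0.9588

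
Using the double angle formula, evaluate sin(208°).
sin(208°) = 2 sin 104° cos 104° = -0.4695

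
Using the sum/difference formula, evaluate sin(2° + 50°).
sin(2° + 50°) = sin 2° cos 50° + cos 2° sin 50° = 0.788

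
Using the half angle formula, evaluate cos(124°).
cos(124°) = -√((1 + cos 248°)/2) = -0.5592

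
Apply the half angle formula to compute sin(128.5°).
sin(128.5°) = √((1 - cos 257°)/2) = 0.7826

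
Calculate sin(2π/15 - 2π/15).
sin(2π/15 - 2π/15) = sin 2π/15 cos 2π/15 - cos 2π/15 sin 2π/15 = 0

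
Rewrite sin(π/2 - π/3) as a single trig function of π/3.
sin(π/2 - π/3) = cos(π/3)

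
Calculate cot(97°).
cot(97°) = -0.1228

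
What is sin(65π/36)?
sin(65π/36) = -0.5736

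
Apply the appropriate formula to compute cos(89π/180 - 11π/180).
cos(89π/180 - 11π/180) = cos 89π/180 cos 11π/180 + sin 89π/180 sin 11π/180 = 0.2079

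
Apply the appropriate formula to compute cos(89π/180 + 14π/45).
cos(89π/180 + 14π/45) = cos 89π/180 cos 14π/45 - sin 89π/180 sin 14π/45 = -0.8192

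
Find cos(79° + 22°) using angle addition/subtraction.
cos(79° + 22°) = cos 79° cos 22° - sin 79° sin 22° = -0.1908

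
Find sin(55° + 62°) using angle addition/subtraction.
sin(55° + 62°) = sin 55° cos 62° + cos 55° sin 62° = 0.891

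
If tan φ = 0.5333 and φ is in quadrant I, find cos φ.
cos φ = 0.8824 (using tan²φ + 1 = sec²φ)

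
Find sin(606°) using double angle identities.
sin(606°) = 2 sin 303° cos 303° = -0.9135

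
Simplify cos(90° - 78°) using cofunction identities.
cos(90° - 78°) = sin(78°)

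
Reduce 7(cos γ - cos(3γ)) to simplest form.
7(cos γ - cos(3γ)) = 7(2 sin(2γ) sin γ) (using Sum-to-product)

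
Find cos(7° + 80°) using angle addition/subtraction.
cos(7° + 80°) = cos 7° cos 80° - sin 7° sin 80° = 0.05234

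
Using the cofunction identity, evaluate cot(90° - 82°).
cot(90° - 82°) = tan(82°) = 7.115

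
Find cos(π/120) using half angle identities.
cos(π/120) = √((1 + cos π/60)/2) = 0.9997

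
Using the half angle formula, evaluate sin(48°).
sin(48°) = √((1 - cos 96°)/2) = 0.7431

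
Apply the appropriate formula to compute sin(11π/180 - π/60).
sin(11π/180 - π/60) = sin 11π/180 cos π/60 - cos 11π/180 sin π/60 = 0.1392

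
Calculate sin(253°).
sin(253°) = -0.9563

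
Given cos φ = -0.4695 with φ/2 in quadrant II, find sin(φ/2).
sin(φ/2) = ±√((1 - cos φ)/2); positive since φ/2 ∈ QII, so sin(φ/2) = 0.8572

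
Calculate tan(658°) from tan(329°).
tan(658°) = 2 tan 329° / (1 - tan²329°) = -1.881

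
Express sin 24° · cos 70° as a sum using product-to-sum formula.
sin 24° cos 70° = (1/2)[sin(24°+70°) + sin(24°-70°)]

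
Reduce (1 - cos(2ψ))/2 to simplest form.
(1 - cos(2ψ))/2 = sin²ψ (using Power reduction)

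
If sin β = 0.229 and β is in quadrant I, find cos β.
cos β = 0.9734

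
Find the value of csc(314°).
csc(314°) = -1.39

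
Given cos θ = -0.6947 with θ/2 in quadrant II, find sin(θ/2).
sin(θ/2) = ±√((1 - cos θ)/2); positive since θ/2 ∈ QII, so sin(θ/2) = 0.9205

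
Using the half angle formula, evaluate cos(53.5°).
cos(53.5°) = √((1 + cos 107°)/2) = 0.5948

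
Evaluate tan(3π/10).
tan(3π/10) = 1.376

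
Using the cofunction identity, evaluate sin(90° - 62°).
sin(90° - 62°) = cos(62°) = 0.4695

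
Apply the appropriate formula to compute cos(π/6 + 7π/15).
cos(π/6 + 7π/15) = cos π/6 cos 7π/15 - sin π/6 sin 7π/15 = -0.4067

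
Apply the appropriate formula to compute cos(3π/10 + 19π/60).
cos(3π/10 + 19π/60) = cos 3π/10 cos 19π/60 - sin 3π/10 sin 19π/60 = -0.3584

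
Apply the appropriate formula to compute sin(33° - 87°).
sin(33° - 87°) = sin 33° cos 87° - cos 33° sin 87° = -0.809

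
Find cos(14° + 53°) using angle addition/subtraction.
cos(14° + 53°) = cos 14° cos 53° - sin 14° sin 53° = 0.3907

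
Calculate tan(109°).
tan(109°) = -2.904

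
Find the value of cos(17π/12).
cos(17π/12) = -(√6-√2)/4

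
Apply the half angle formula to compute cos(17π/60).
cos(17π/60) = √((1 + cos 17π/30)/2) = 0.6293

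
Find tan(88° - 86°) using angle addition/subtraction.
tan(88° - 86°) = (tan 88° - tan 86°)/(1 + tan 88° tan 86°) = 0.03492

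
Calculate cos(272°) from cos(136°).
cos(272°) = cos²136° - sin²136° = 0.0349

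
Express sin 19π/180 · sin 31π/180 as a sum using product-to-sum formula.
sin 19π/180 sin 31π/180 = (1/2)[cos(19π/180-31π/180) - cos(19π/180+31π/180)]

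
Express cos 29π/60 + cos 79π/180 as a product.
cos 29π/60 + cos 79π/180 = 2 cos(83π/180) cos(π/45)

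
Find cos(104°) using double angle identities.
cos(104°) = cos²52° - sin²52° = -0.2419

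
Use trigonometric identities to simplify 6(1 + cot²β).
6(1 + cot²β) = 6(csc²β) (using Pythagorean identity)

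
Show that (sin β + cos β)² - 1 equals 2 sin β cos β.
LHS = sin²β + 2 sin β cos β + cos²β - 1 = (sin²β + cos²β) + 2 sin β cos β - 1 = 1 + 2 sin β cos β - 1 = 2 sin β cos β = RHS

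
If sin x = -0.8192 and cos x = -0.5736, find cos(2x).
cos(2x) = cos²x - sin²x = -0.3421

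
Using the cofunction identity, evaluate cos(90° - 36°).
cos(90° - 36°) = sin(36°) = 0.5878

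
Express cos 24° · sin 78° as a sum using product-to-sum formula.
cos 24° sin 78° = (1/2)[sin(24°+78°) - sin(24°-78°)]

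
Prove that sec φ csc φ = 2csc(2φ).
RHS = 2/sin(2φ) = 2/(2 sin φ cos φ) = 1/(sin φ cos φ) = (1/cos φ)(1/sin φ) = sec φ csc φ = LHS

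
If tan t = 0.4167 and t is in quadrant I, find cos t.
cos t = 0.9231 (using tan²t + 1 = sec²t)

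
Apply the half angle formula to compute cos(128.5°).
cos(128.5°) = -√((1 + cos 257°)/2) = -0.6225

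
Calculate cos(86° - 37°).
cos(86° - 37°) = cos 86° cos 37° + sin 86° sin 37° = 0.6561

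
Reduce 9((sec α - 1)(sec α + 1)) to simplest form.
9((sec α - 1)(sec α + 1)) = 9(tan²α) (using Diff. of squares)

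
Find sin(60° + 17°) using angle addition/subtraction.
sin(60° + 17°) = sin 60° cos 17° + cos 60° sin 17° = 0.9744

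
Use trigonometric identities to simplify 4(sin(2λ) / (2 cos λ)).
4(sin(2λ) / (2 cos λ)) = 4(sin λ) (using Double angle)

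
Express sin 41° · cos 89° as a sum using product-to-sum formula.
sin 41° cos 89° = (1/2)[sin(41°+89°) + sin(41°-89°)]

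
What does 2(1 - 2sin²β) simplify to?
2(1 - 2sin²β) = 2(cos(2β)) (using Double angle)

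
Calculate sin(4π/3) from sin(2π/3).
sin(4π/3) = 2 sin 2π/3 cos 2π/3 = -√3/2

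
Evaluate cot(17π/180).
cot(17π/180) = 3.271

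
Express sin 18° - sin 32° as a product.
sin 18° - sin 32° = 2 cos(25°) sin(-7°)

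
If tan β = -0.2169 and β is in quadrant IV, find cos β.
cos β = 0.9773 (using tan²β + 1 = sec²β)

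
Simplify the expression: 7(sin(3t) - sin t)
7(sin(3t) - sin t) = 7(2 cos(2t) sin t) (using Sum-to-product)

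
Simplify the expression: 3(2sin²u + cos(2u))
3(2sin²u + cos(2u)) = 3 (using Double angle)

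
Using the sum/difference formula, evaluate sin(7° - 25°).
sin(7° - 25°) = sin 7° cos 25° - cos 7° sin 25° = -0.309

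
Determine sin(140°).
sin(140°) = 0.6428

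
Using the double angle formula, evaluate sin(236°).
sin(236°) = 2 sin 118° cos 118° = -0.829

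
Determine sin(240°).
sin(240°) = -√3/2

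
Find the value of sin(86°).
sin(86°) = 0.9976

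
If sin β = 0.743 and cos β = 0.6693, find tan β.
tan β = sin β / cos β = 1.11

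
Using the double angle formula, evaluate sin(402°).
sin(402°) = 2 sin 201° cos 201° = 0.6691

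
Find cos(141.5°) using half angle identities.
cos(141.5°) = -√((1 + cos 283°)/2) = -0.7826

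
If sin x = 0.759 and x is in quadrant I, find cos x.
cos x = 0.6511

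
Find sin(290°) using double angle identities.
sin(290°) = 2 sin 145° cos 145° = -0.9397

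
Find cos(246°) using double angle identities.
cos(246°) = cos²123° - sin²123° = -0.4067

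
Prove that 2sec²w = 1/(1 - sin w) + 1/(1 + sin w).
RHS = [(1 + sin w) + (1 - sin w)] / [(1 - sin w)(1 + sin w)] = 2/(1 - sin²w) = 2/cos²w = 2sec²w = LHS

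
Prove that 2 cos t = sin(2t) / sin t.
RHS = 2 sin t cos t / sin t = 2 cos t = LHS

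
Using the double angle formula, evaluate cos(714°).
cos(714°) = cos²357° - sin²357° = 0.9945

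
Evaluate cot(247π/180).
cot(247π/180) = 0.4245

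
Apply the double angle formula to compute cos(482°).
cos(482°) = cos²241° - sin²241° = -0.5299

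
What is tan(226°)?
tan(226°) = 1.036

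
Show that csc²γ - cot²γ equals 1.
LHS = 1/sin²γ - cos²γ/sin²γ = (1 - cos²γ)/sin²γ = sin²γ/sin²γ = 1 = RHS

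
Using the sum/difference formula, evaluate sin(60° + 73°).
sin(60° + 73°) = sin 60° cos 73° + cos 60° sin 73° = 0.7314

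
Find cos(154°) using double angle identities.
cos(154°) = cos²77° - sin²77° = -0.8988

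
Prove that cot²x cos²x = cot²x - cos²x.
RHS = cos²x/sin²x - cos²x = cos²x(1/sin²x - 1) = cos²x · (1 - sin²x)/sin²x = cos²x · cos²x/sin²x = cos²x · cot²x = LHS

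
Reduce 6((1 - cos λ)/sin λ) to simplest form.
6((1 - cos λ)/sin λ) = 6(tan(λ/2)) (using Half angle)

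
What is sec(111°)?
sec(111°) = -2.79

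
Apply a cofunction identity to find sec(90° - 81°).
sec(90° - 81°) = csc(81°) = 1.012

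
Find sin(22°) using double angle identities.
sin(22°) = 2 sin 11° cos 11° = 0.3746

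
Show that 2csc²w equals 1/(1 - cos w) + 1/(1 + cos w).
RHS = [(1 + cos w) + (1 - cos w)] / [(1 - cos w)(1 + cos w)] = 2/(1 - cos²w) = 2/sin²w = 2csc²w = LHS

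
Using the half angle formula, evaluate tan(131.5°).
tan(131.5°) = sin 263° / (1 + cos 263°) = -1.13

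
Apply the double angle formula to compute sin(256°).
sin(256°) = 2 sin 128° cos 128° = -0.9703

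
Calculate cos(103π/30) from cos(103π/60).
cos(103π/30) = cos²103π/60 - sin²103π/60 = -0.2079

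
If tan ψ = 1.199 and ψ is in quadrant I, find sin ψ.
sin ψ = 0.768 (using tan²ψ + 1 = sec²ψ)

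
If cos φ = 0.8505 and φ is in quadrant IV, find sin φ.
sin φ = -0.526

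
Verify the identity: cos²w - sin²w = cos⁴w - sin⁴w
RHS = (cos²w - sin²w)(cos²w + sin²w) = (cos²w - sin²w) · 1 = cos²w - sin²w = LHS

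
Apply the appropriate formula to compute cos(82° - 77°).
cos(82° - 77°) = cos 82° cos 77° + sin 82° sin 77° = 0.9962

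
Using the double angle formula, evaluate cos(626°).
cos(626°) = cos²313° - sin²313° = -0.06976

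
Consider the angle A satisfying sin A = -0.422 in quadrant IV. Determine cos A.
cos A = √(1 - sin²A) = 0.9066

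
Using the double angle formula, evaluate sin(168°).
sin(168°) = 2 sin 84° cos 84° = 0.2079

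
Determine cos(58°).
cos(58°) = 0.5299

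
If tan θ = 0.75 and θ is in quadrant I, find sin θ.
sin θ = 0.6 (using tan²θ + 1 = sec²θ)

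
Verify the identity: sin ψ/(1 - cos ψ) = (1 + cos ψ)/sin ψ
LHS = sin ψ(1 + cos ψ) / ((1 - cos ψ)(1 + cos ψ)) = sin ψ(1 + cos ψ) / (1 - cos²ψ) = sin ψ(1 + cos ψ) / sin²ψ = (1 + cos ψ)/sin ψ = RHS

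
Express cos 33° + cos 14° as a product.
cos 33° + cos 14° = 2 cos(23.5°) cos(9.5°)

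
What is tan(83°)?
tan(83°) = 8.144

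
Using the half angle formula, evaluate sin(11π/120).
sin(11π/120) = √((1 - cos 11π/60)/2) = 0.284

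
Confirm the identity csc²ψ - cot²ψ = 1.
LHS = 1/sin²ψ - cos²ψ/sin²ψ = (1 - cos²ψ)/sin²ψ = sin²ψ/sin²ψ = 1 = RHS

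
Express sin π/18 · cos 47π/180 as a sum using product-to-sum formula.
sin π/18 cos 47π/180 = (1/2)[sin(π/18+47π/180) + sin(π/18-47π/180)]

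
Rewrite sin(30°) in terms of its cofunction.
sin(30°) = cos(90° - 30°) = cos(60°)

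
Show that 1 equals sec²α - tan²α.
RHS = 1/cos²α - sin²α/cos²α = (1 - sin²α)/cos²α = cos²α/cos²α = 1 = LHS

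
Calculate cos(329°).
cos(329°) = 0.8572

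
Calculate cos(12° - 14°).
cos(12° - 14°) = cos 12° cos 14° + sin 12° sin 14° = 0.9994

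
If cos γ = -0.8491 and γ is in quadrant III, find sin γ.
sin γ = -0.5282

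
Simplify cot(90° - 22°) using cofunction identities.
cot(90° - 22°) = tan(22°)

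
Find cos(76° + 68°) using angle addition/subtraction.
cos(76° + 68°) = cos 76° cos 68° - sin 76° sin 68° = -0.809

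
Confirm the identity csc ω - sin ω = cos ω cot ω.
LHS = 1/sin ω - sin ω = (1 - sin²ω)/sin ω = cos²ω/sin ω = cos ω · (cos ω/sin ω) = cos ω cot ω = RHS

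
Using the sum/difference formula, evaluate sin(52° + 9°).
sin(52° + 9°) = sin 52° cos 9° + cos 52° sin 9° = 0.8746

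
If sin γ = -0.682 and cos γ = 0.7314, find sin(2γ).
sin(2γ) = 2 sin γ cos γ = -0.9976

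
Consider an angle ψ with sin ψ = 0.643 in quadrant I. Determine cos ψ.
cos ψ = √(1 - sin²ψ) = 0.7659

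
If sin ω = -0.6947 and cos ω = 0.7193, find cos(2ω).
cos(2ω) = cos²ω - sin²ω = 0.03478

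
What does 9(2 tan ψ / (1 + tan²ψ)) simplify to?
9(2 tan ψ / (1 + tan²ψ)) = 9(sin(2ψ)) (using Double angle)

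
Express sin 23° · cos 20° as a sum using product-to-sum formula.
sin 23° cos 20° = (1/2)[sin(23°+20°) + sin(23°-20°)]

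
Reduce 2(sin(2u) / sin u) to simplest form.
2(sin(2u) / sin u) = 2(2 cos u) (using Double angle)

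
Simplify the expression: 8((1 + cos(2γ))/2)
8((1 + cos(2γ))/2) = 8(cos²γ) (using Power reduction)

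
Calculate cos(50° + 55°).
cos(50° + 55°) = cos 50° cos 55° - sin 50° sin 55° = -(√6-√2)/4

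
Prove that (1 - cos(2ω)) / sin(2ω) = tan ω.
LHS = 2sin²ω / (2 sin ω cos ω) = sin ω/cos ω = tan ω = RHS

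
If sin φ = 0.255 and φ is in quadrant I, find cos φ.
cos φ = 0.9669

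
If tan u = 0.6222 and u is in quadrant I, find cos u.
cos u = 0.8491 (using tan²u + 1 = sec²u)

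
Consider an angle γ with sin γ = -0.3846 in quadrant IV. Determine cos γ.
cos γ = √(1 - sin²γ) = 0.9231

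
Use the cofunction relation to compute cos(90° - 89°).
cos(90° - 89°) = sin(89°) = 0.9998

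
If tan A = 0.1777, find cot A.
cot A = 1/tan A = 5.627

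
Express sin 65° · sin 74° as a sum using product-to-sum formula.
sin 65° sin 74° = (1/2)[cos(65°-74°) - cos(65°+74°)]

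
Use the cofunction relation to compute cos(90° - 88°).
cos(90° - 88°) = sin(88°) = 0.9994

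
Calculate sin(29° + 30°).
sin(29° + 30°) = sin 29° cos 30° + cos 29° sin 30° = 0.8572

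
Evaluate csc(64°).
csc(64°) = 1.113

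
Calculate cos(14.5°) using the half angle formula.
cos(14.5°) = √((1 + cos 29°)/2) = 0.9681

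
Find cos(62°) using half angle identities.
cos(62°) = √((1 + cos 124°)/2) = 0.4695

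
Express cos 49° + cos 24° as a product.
cos 49° + cos 24° = 2 cos(36.5°) cos(12.5°)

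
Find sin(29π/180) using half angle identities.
sin(29π/180) = √((1 - cos 29π/90)/2) = 0.4848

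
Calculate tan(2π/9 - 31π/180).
tan(2π/9 - 31π/180) = (tan 2π/9 - tan 31π/180)/(1 + tan 2π/9 tan 31π/180) = 0.1584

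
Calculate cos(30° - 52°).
cos(30° - 52°) = cos 30° cos 52° + sin 30° sin 52° = 0.9272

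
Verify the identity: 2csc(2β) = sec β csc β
LHS = 2/sin(2β) = 2/(2 sin β cos β) = 1/(sin β cos β) = (1/cos β)(1/sin β) = sec β csc β = RHS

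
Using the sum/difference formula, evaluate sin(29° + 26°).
sin(29° + 26°) = sin 29° cos 26° + cos 29° sin 26° = 0.8192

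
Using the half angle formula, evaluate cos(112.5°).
cos(112.5°) = -√((1 + cos 225°)/2) = -0.3827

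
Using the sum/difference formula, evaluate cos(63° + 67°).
cos(63° + 67°) = cos 63° cos 67° - sin 63° sin 67° = -0.6428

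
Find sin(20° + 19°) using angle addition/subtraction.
sin(20° + 19°) = sin 20° cos 19° + cos 20° sin 19° = 0.6293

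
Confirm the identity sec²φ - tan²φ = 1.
LHS = 1/cos²φ - sin²φ/cos²φ = (1 - sin²φ)/cos²φ = cos²φ/cos²φ = 1 = RHS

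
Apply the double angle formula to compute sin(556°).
sin(556°) = 2 sin 278° cos 278° = -0.2756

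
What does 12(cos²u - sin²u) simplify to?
12(cos²u - sin²u) = 12(cos(2u)) (using Double angle)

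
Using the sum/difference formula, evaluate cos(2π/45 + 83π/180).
cos(2π/45 + 83π/180) = cos 2π/45 cos 83π/180 - sin 2π/45 sin 83π/180 = -0.01745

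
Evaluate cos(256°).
cos(256°) = -0.2419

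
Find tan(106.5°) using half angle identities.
tan(106.5°) = sin 213° / (1 + cos 213°) = -3.376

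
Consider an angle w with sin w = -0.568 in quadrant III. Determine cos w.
cos w = ±√(1 - sin²w) = -0.823 (negative in QIII)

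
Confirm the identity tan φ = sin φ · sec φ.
RHS = sin φ · (1/cos φ) = sin φ/cos φ = tan φ = LHS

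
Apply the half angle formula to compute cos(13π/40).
cos(13π/40) = √((1 + cos 13π/20)/2) = 0.5225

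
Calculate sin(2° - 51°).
sin(2° - 51°) = sin 2° cos 51° - cos 2° sin 51° = -0.7547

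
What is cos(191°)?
cos(191°) = -0.9816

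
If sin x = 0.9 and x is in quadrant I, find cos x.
cos x = 0.4359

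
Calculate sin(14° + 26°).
sin(14° + 26°) = sin 14° cos 26° + cos 14° sin 26° = 0.6428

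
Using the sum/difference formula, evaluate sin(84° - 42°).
sin(84° - 42°) = sin 84° cos 42° - cos 84° sin 42° = 0.6691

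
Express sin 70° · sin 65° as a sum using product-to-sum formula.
sin 70° sin 65° = (1/2)[cos(70°-65°) - cos(70°+65°)]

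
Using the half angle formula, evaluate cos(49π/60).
cos(49π/60) = -√((1 + cos 49π/30)/2) = -0.8387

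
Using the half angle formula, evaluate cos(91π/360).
cos(91π/360) = √((1 + cos 91π/180)/2) = 0.7009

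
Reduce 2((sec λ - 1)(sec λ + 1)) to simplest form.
2((sec λ - 1)(sec λ + 1)) = 2(tan²λ) (using Diff. of squares)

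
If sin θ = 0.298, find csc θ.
csc θ = 1/sin θ = 3.356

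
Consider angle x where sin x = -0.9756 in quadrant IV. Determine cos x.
cos x = √(1 - sin²x) = 0.2196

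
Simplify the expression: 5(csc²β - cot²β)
5(csc²β - cot²β) = 5 (using Pythagorean identity)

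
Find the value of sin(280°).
sin(280°) = -0.9848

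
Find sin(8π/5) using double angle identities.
sin(8π/5) = 2 sin 4π/5 cos 4π/5 = -0.9511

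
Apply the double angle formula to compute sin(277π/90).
sin(277π/90) = 2 sin 277π/180 cos 277π/180 = -0.2419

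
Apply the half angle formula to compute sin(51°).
sin(51°) = √((1 - cos 102°)/2) = 0.7771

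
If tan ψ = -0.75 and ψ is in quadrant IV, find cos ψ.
cos ψ = 0.8 (using tan²ψ + 1 = sec²ψ)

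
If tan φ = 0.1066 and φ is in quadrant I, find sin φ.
sin φ = 0.106 (using tan²φ + 1 = sec²φ)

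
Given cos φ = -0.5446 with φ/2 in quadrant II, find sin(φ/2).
sin(φ/2) = ±√((1 - cos φ)/2); positive since φ/2 ∈ QII, so sin(φ/2) = 0.8788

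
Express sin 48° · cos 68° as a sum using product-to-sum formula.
sin 48° cos 68° = (1/2)[sin(48°+68°) + sin(48°-68°)]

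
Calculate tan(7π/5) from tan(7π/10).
tan(7π/5) = 2 tan 7π/10 / (1 - tan²7π/10) = 3.078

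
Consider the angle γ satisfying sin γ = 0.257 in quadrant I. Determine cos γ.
cos γ = √(1 - sin²γ) = 0.9664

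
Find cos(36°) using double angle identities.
cos(36°) = cos²18° - sin²18° = 0.809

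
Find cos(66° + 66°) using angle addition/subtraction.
cos(66° + 66°) = cos 66° cos 66° - sin 66° sin 66° = -0.6691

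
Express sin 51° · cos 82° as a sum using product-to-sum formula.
sin 51° cos 82° = (1/2)[sin(51°+82°) + sin(51°-82°)]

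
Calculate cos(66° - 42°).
cos(66° - 42°) = cos 66° cos 42° + sin 66° sin 42° = 0.9135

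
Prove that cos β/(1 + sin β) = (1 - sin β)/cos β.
RHS = (1 - sin β)(1 + sin β) / (cos β(1 + sin β)) = (1 - sin²β) / (cos β(1 + sin β)) = cos²β / (cos β(1 + sin β)) = cos β/(1 + sin β) = LHS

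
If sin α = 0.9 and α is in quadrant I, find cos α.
cos α = 0.4359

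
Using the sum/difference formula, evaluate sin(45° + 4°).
sin(45° + 4°) = sin 45° cos 4° + cos 45° sin 4° = 0.7547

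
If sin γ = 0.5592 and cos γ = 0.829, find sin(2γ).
sin(2γ) = 2 sin γ cos γ = 0.9272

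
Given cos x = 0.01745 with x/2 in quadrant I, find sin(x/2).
sin(x/2) = ±√((1 - cos x)/2); positive since x/2 ∈ QI, so sin(x/2) = 0.7009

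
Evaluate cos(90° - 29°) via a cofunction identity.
cos(90° - 29°) = sin(29°) = 0.4848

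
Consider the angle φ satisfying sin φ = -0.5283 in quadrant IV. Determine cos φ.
cos φ = √(1 - sin²φ) = 0.8491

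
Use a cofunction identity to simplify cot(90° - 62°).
cot(90° - 62°) = tan(62°)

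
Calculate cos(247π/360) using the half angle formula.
cos(247π/360) = -√((1 + cos 247π/180)/2) = -0.5519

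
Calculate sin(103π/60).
sin(103π/60) = -0.7771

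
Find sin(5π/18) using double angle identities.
sin(5π/18) = 2 sin 5π/36 cos 5π/36 = 0.766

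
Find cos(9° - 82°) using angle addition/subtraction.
cos(9° - 82°) = cos 9° cos 82° + sin 9° sin 82° = 0.2924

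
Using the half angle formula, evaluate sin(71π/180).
sin(71π/180) = √((1 - cos 71π/90)/2) = 0.9455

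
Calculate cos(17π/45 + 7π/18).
cos(17π/45 + 7π/18) = cos 17π/45 cos 7π/18 - sin 17π/45 sin 7π/18 = -0.7431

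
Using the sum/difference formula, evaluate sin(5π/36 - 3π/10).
sin(5π/36 - 3π/10) = sin 5π/36 cos 3π/10 - cos 5π/36 sin 3π/10 = -0.4848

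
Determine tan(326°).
tan(326°) = -0.6745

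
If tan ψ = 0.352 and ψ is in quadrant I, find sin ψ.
sin ψ = 0.332 (using tan²ψ + 1 = sec²ψ)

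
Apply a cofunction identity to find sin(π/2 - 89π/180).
sin(π/2 - 89π/180) = cos(89π/180) = 0.01745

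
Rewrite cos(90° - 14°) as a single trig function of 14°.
cos(90° - 14°) = sin(14°)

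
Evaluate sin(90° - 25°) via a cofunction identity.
sin(90° - 25°) = cos(25°) = 0.9063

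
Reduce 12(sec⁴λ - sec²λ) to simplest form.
12(sec⁴λ - sec²λ) = 12(tan⁴λ + tan²λ) (using Pythagorean)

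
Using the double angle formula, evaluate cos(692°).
cos(692°) = cos²346° - sin²346° = 0.8829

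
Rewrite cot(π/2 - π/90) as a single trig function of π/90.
cot(π/2 - π/90) = tan(π/90)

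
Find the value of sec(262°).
sec(262°) = -7.185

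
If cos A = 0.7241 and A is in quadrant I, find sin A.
sin A = 0.6897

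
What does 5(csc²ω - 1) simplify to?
5(csc²ω - 1) = 5(cot²ω) (using Pythagorean identity)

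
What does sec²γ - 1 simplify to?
sec²γ - 1 = tan²γ (using Pythagorean identity)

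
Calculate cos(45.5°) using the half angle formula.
cos(45.5°) = √((1 + cos 91°)/2) = 0.7009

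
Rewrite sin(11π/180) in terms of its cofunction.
sin(11π/180) = cos(π/2 - 11π/180) = cos(79π/180)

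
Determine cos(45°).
cos(45°) = √2/2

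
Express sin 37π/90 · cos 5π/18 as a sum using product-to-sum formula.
sin 37π/90 cos 5π/18 = (1/2)[sin(37π/90+5π/18) + sin(37π/90-5π/18)]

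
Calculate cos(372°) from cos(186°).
cos(372°) = cos²186° - sin²186° = 0.9781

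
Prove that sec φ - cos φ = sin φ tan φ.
LHS = 1/cos φ - cos φ = (1 - cos²φ)/cos φ = sin²φ/cos φ = sin φ · (sin φ/cos φ) = sin φ tan φ = RHS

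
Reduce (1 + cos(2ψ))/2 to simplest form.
(1 + cos(2ψ))/2 = cos²ψ (using Power reduction)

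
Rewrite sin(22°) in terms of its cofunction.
sin(22°) = cos(90° - 22°) = cos(68°)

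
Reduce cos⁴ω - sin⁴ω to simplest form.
cos⁴ω - sin⁴ω = cos(2ω) (using Factoring + double angle)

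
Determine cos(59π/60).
cos(59π/60) = -0.9986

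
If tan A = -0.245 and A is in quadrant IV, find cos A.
cos A = 0.9713 (using tan²A + 1 = sec²A)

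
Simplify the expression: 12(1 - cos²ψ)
12(1 - cos²ψ) = 12(sin²ψ) (using Pythagorean identity)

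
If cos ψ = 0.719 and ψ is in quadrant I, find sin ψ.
sin ψ = 0.695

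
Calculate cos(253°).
cos(253°) = -0.2924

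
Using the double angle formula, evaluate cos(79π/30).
cos(79π/30) = 2cos²79π/60 - 1 = -0.4067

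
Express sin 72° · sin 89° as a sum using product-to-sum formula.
sin 72° sin 89° = (1/2)[cos(72°-89°) - cos(72°+89°)]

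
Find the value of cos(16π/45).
cos(16π/45) = 0.4384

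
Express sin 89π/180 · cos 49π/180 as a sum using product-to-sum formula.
sin 89π/180 cos 49π/180 = (1/2)[sin(89π/180+49π/180) + sin(89π/180-49π/180)]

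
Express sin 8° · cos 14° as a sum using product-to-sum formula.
sin 8° cos 14° = (1/2)[sin(8°+14°) + sin(8°-14°)]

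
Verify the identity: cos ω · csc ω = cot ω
LHS = cos ω · (1/sin ω) = cos ω/sin ω = cot ω = RHS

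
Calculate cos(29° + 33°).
cos(29° + 33°) = cos 29° cos 33° - sin 29° sin 33° = 0.4695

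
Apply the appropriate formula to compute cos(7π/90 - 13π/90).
cos(7π/90 - 13π/90) = cos 7π/90 cos 13π/90 + sin 7π/90 sin 13π/90 = 0.9781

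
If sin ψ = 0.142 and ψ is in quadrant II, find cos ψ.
cos ψ = -0.9899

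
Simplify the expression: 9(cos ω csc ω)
9(cos ω csc ω) = 9(cot ω) (using Reciprocal + quotient)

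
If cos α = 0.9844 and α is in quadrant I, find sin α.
sin α = 0.1759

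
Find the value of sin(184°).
sin(184°) = -0.06976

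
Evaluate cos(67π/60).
cos(67π/60) = -0.9336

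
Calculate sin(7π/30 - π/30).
sin(7π/30 - π/30) = sin 7π/30 cos π/30 - cos 7π/30 sin π/30 = 0.5878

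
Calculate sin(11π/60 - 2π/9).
sin(11π/60 - 2π/9) = sin 11π/60 cos 2π/9 - cos 11π/60 sin 2π/9 = -0.1219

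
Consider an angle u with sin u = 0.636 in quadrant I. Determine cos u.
cos u = √(1 - sin²u) = 0.7717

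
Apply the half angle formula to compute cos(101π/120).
cos(101π/120) = -√((1 + cos 101π/60)/2) = -0.8788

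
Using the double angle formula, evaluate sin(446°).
sin(446°) = 2 sin 223° cos 223° = 0.9976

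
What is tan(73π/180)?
tan(73π/180) = 3.271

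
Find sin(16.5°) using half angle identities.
sin(16.5°) = √((1 - cos 33°)/2) = 0.284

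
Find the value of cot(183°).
cot(183°) = 19.08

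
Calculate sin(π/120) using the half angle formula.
sin(π/120) = √((1 - cos π/60)/2) = 0.02618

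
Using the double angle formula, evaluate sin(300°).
sin(300°) = 2 sin 150° cos 150° = -√3/2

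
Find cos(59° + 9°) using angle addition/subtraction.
cos(59° + 9°) = cos 59° cos 9° - sin 59° sin 9° = 0.3746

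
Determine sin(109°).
sin(109°) = 0.9455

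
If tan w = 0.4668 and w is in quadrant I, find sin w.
sin w = 0.423 (using tan²w + 1 = sec²w)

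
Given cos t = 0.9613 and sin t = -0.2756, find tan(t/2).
tan(t/2) = sin t / (1 + cos t) = -0.1405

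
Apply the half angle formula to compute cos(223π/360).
cos(223π/360) = -√((1 + cos 223π/180)/2) = -0.3665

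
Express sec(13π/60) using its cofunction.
sec(13π/60) = csc(π/2 - 13π/60) = csc(17π/60)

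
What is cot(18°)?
cot(18°) = 3.078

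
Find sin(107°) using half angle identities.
sin(107°) = √((1 - cos 214°)/2) = 0.9563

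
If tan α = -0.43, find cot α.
cot α = 1/tan α = -2.326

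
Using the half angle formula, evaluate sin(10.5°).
sin(10.5°) = √((1 - cos 21°)/2) = 0.1822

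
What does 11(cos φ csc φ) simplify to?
11(cos φ csc φ) = 11(cot φ) (using Reciprocal + quotient)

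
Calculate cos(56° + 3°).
cos(56° + 3°) = cos 56° cos 3° - sin 56° sin 3° = 0.515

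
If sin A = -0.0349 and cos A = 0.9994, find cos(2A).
cos(2A) = cos²A - sin²A = 0.9976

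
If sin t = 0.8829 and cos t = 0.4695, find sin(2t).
sin(2t) = 2 sin t cos t = 0.829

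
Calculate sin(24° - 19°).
sin(24° - 19°) = sin 24° cos 19° - cos 24° sin 19° = 0.08716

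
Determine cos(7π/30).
cos(7π/30) = 0.7431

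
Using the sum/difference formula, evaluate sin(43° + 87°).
sin(43° + 87°) = sin 43° cos 87° + cos 43° sin 87° = 0.766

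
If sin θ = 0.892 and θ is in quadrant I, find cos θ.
cos θ = 0.452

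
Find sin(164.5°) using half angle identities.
sin(164.5°) = √((1 - cos 329°)/2) = 0.2672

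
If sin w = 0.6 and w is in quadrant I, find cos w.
cos w = 0.8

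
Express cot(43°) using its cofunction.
cot(43°) = tan(90° - 43°) = tan(47°)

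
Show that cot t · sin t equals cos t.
LHS = (cos t/sin t) · sin t = cos t = RHS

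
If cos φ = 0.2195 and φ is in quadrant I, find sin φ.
sin φ = 0.9756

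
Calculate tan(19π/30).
tan(19π/30) = -2.246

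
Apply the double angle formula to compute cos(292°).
cos(292°) = 2cos²146° - 1 = 0.3746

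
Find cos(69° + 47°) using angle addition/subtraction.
cos(69° + 47°) = cos 69° cos 47° - sin 69° sin 47° = -0.4384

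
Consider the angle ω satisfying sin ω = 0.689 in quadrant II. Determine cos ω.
cos ω = ±√(1 - sin²ω) = -0.7248 (negative in QII)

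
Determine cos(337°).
cos(337°) = 0.9205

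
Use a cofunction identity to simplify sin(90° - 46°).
sin(90° - 46°) = cos(46°)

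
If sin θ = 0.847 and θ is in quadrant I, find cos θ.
cos θ = 0.5316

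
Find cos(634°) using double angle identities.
cos(634°) = 2cos²317° - 1 = 0.06976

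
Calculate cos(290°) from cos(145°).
cos(290°) = 1 - 2sin²145° = 0.342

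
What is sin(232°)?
sin(232°) = -0.788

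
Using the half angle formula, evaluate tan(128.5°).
tan(128.5°) = sin 257° / (1 + cos 257°) = -1.257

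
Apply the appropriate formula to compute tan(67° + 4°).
tan(67° + 4°) = (tan 67° + tan 4°)/(1 - tan 67° tan 4°) = 2.904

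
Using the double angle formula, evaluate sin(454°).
sin(454°) = 2 sin 227° cos 227° = 0.9976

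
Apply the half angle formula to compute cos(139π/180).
cos(139π/180) = -√((1 + cos 139π/90)/2) = -0.7547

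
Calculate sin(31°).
sin(31°) = 0.515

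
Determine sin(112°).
sin(112°) = 0.9272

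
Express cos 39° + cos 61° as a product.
cos 39° + cos 61° = 2 cos(50°) cos(-11°)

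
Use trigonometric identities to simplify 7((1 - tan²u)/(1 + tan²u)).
7((1 - tan²u)/(1 + tan²u)) = 7(cos(2u)) (using Double angle)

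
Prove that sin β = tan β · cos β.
RHS = (sin β/cos β) · cos β = sin β = LHS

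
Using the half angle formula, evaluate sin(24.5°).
sin(24.5°) = √((1 - cos 49°)/2) = 0.4147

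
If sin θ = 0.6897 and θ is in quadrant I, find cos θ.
cos θ = 0.7241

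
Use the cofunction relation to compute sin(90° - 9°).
sin(90° - 9°) = cos(9°) = 0.9877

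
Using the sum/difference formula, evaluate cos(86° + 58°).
cos(86° + 58°) = cos 86° cos 58° - sin 86° sin 58° = -0.809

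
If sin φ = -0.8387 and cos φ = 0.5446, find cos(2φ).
cos(2φ) = cos²φ - sin²φ = -0.4068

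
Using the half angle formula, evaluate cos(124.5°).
cos(124.5°) = -√((1 + cos 249°)/2) = -0.5664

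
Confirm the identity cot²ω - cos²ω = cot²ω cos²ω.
LHS = cos²ω/sin²ω - cos²ω = cos²ω(1/sin²ω - 1) = cos²ω · (1 - sin²ω)/sin²ω = cos²ω · cos²ω/sin²ω = cos²ω · cot²ω = RHS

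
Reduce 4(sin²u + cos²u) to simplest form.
4(sin²u + cos²u) = 4 (using Pythagorean identity)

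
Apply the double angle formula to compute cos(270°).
cos(270°) = 2cos²135° - 1 = 0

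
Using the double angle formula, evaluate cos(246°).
cos(246°) = cos²123° - sin²123° = -0.4067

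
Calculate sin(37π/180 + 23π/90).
sin(37π/180 + 23π/90) = sin 37π/180 cos 23π/90 + cos 37π/180 sin 23π/90 = 0.9925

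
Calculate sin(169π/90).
sin(169π/90) = -0.3746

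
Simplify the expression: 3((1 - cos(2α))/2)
3((1 - cos(2α))/2) = 3(sin²α) (using Power reduction)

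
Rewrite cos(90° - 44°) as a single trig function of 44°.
cos(90° - 44°) = sin(44°)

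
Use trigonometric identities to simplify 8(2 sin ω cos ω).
8(2 sin ω cos ω) = 8(sin(2ω)) (using Double angle)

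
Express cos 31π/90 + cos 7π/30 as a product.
cos 31π/90 + cos 7π/30 = 2 cos(13π/45) cos(π/18)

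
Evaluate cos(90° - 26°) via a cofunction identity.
cos(90° - 26°) = sin(26°) = 0.4384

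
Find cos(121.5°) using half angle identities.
cos(121.5°) = -√((1 + cos 243°)/2) = -0.5225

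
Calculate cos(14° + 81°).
cos(14° + 81°) = cos 14° cos 81° - sin 14° sin 81° = -0.08716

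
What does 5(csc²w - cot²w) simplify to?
5(csc²w - cot²w) = 5 (using Pythagorean identity)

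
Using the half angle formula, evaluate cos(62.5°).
cos(62.5°) = √((1 + cos 125°)/2) = 0.4617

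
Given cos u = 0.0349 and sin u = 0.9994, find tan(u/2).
tan(u/2) = sin u / (1 + cos u) = 0.9657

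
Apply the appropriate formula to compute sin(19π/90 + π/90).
sin(19π/90 + π/90) = sin 19π/90 cos π/90 + cos 19π/90 sin π/90 = 0.6428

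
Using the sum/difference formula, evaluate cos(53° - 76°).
cos(53° - 76°) = cos 53° cos 76° + sin 53° sin 76° = 0.9205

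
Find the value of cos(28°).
cos(28°) = 0.8829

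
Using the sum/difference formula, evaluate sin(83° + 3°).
sin(83° + 3°) = sin 83° cos 3° + cos 83° sin 3° = 0.9976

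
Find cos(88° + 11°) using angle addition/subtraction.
cos(88° + 11°) = cos 88° cos 11° - sin 88° sin 11° = -0.1564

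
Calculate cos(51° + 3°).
cos(51° + 3°) = cos 51° cos 3° - sin 51° sin 3° = 0.5878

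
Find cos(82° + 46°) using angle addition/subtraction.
cos(82° + 46°) = cos 82° cos 46° - sin 82° sin 46° = -0.6157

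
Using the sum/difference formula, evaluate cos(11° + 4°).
cos(11° + 4°) = cos 11° cos 4° - sin 11° sin 4° = (√6+√2)/4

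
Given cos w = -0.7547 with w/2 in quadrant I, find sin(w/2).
sin(w/2) = ±√((1 - cos w)/2); positive since w/2 ∈ QI, so sin(w/2) = 0.9367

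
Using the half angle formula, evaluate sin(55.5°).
sin(55.5°) = √((1 - cos 111°)/2) = 0.8241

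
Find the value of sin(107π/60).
sin(107π/60) = -0.6293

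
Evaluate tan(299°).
tan(299°) = -1.804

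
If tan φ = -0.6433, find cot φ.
cot φ = 1/tan φ = -1.554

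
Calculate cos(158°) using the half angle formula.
cos(158°) = -√((1 + cos 316°)/2) = -0.9272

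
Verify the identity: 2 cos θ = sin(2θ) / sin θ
RHS = 2 sin θ cos θ / sin θ = 2 cos θ = LHS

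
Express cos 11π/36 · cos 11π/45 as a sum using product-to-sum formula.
cos 11π/36 cos 11π/45 = (1/2)[cos(11π/36-11π/45) + cos(11π/36+11π/45)]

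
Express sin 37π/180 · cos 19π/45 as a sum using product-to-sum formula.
sin 37π/180 cos 19π/45 = (1/2)[sin(37π/180+19π/45) + sin(37π/180-19π/45)]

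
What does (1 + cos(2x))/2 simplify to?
(1 + cos(2x))/2 = cos²x (using Power reduction)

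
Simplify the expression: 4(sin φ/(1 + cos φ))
4(sin φ/(1 + cos φ)) = 4(tan(φ/2)) (using Half angle)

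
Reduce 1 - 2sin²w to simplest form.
1 - 2sin²w = cos(2w) (using Double angle)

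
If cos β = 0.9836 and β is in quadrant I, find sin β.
sin β = 0.1804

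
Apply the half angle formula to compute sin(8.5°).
sin(8.5°) = √((1 - cos 17°)/2) = 0.1478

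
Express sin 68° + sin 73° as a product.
sin 68° + sin 73° = 2 sin(70.5°) cos(-2.5°)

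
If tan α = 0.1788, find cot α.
cot α = 1/tan α = 5.593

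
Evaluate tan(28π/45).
tan(28π/45) = -2.475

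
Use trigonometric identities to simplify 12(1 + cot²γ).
12(1 + cot²γ) = 12(csc²γ) (using Pythagorean identity)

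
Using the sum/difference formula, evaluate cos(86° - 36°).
cos(86° - 36°) = cos 86° cos 36° + sin 86° sin 36° = 0.6428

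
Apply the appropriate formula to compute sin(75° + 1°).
sin(75° + 1°) = sin 75° cos 1° + cos 75° sin 1° = 0.9703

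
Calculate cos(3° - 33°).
cos(3° - 33°) = cos 3° cos 33° + sin 3° sin 33° = √3/2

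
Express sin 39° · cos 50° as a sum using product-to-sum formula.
sin 39° cos 50° = (1/2)[sin(39°+50°) + sin(39°-50°)]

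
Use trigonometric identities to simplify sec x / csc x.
sec x / csc x = tan x (using Reciprocal identities)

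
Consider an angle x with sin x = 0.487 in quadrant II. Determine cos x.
cos x = ±√(1 - sin²x) = -0.8734 (negative in QII)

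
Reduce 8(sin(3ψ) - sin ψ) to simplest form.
8(sin(3ψ) - sin ψ) = 8(2 cos(2ψ) sin ψ) (using Sum-to-product)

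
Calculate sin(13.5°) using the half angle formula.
sin(13.5°) = √((1 - cos 27°)/2) = 0.2334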